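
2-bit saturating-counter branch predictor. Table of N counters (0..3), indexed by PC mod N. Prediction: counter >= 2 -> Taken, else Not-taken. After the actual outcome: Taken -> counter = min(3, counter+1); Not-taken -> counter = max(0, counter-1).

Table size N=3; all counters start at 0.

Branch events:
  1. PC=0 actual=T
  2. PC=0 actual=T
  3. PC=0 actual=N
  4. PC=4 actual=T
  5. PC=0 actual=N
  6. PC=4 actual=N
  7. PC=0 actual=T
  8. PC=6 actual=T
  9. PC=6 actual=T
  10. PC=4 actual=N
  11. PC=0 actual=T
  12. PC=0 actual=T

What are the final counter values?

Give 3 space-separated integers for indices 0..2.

Ev 1: PC=0 idx=0 pred=N actual=T -> ctr[0]=1
Ev 2: PC=0 idx=0 pred=N actual=T -> ctr[0]=2
Ev 3: PC=0 idx=0 pred=T actual=N -> ctr[0]=1
Ev 4: PC=4 idx=1 pred=N actual=T -> ctr[1]=1
Ev 5: PC=0 idx=0 pred=N actual=N -> ctr[0]=0
Ev 6: PC=4 idx=1 pred=N actual=N -> ctr[1]=0
Ev 7: PC=0 idx=0 pred=N actual=T -> ctr[0]=1
Ev 8: PC=6 idx=0 pred=N actual=T -> ctr[0]=2
Ev 9: PC=6 idx=0 pred=T actual=T -> ctr[0]=3
Ev 10: PC=4 idx=1 pred=N actual=N -> ctr[1]=0
Ev 11: PC=0 idx=0 pred=T actual=T -> ctr[0]=3
Ev 12: PC=0 idx=0 pred=T actual=T -> ctr[0]=3

Answer: 3 0 0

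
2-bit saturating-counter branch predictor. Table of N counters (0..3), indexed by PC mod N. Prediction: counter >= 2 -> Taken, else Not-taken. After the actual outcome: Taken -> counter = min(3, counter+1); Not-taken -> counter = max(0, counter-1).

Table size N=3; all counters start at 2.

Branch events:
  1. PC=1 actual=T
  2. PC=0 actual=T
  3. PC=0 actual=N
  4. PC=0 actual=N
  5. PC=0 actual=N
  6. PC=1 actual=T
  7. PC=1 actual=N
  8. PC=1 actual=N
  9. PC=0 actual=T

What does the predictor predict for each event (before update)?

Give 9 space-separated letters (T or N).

Answer: T T T T N T T T N

Derivation:
Ev 1: PC=1 idx=1 pred=T actual=T -> ctr[1]=3
Ev 2: PC=0 idx=0 pred=T actual=T -> ctr[0]=3
Ev 3: PC=0 idx=0 pred=T actual=N -> ctr[0]=2
Ev 4: PC=0 idx=0 pred=T actual=N -> ctr[0]=1
Ev 5: PC=0 idx=0 pred=N actual=N -> ctr[0]=0
Ev 6: PC=1 idx=1 pred=T actual=T -> ctr[1]=3
Ev 7: PC=1 idx=1 pred=T actual=N -> ctr[1]=2
Ev 8: PC=1 idx=1 pred=T actual=N -> ctr[1]=1
Ev 9: PC=0 idx=0 pred=N actual=T -> ctr[0]=1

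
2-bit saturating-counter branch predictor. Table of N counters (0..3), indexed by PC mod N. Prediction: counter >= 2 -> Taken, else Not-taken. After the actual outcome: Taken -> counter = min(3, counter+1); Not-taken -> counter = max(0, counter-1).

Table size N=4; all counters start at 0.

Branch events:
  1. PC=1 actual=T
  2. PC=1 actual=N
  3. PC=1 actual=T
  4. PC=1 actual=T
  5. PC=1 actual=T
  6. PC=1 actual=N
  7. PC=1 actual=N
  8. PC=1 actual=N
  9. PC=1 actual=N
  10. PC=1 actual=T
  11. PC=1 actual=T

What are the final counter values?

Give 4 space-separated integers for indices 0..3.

Ev 1: PC=1 idx=1 pred=N actual=T -> ctr[1]=1
Ev 2: PC=1 idx=1 pred=N actual=N -> ctr[1]=0
Ev 3: PC=1 idx=1 pred=N actual=T -> ctr[1]=1
Ev 4: PC=1 idx=1 pred=N actual=T -> ctr[1]=2
Ev 5: PC=1 idx=1 pred=T actual=T -> ctr[1]=3
Ev 6: PC=1 idx=1 pred=T actual=N -> ctr[1]=2
Ev 7: PC=1 idx=1 pred=T actual=N -> ctr[1]=1
Ev 8: PC=1 idx=1 pred=N actual=N -> ctr[1]=0
Ev 9: PC=1 idx=1 pred=N actual=N -> ctr[1]=0
Ev 10: PC=1 idx=1 pred=N actual=T -> ctr[1]=1
Ev 11: PC=1 idx=1 pred=N actual=T -> ctr[1]=2

Answer: 0 2 0 0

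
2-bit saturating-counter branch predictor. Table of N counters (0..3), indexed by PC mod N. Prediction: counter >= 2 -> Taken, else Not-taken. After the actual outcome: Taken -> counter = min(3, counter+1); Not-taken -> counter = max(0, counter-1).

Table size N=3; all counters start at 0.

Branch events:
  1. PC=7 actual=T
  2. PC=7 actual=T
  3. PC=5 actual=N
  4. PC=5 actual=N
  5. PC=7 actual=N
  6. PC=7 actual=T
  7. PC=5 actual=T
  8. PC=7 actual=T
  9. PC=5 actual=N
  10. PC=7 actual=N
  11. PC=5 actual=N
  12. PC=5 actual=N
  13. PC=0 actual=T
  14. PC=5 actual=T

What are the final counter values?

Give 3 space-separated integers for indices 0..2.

Answer: 1 2 1

Derivation:
Ev 1: PC=7 idx=1 pred=N actual=T -> ctr[1]=1
Ev 2: PC=7 idx=1 pred=N actual=T -> ctr[1]=2
Ev 3: PC=5 idx=2 pred=N actual=N -> ctr[2]=0
Ev 4: PC=5 idx=2 pred=N actual=N -> ctr[2]=0
Ev 5: PC=7 idx=1 pred=T actual=N -> ctr[1]=1
Ev 6: PC=7 idx=1 pred=N actual=T -> ctr[1]=2
Ev 7: PC=5 idx=2 pred=N actual=T -> ctr[2]=1
Ev 8: PC=7 idx=1 pred=T actual=T -> ctr[1]=3
Ev 9: PC=5 idx=2 pred=N actual=N -> ctr[2]=0
Ev 10: PC=7 idx=1 pred=T actual=N -> ctr[1]=2
Ev 11: PC=5 idx=2 pred=N actual=N -> ctr[2]=0
Ev 12: PC=5 idx=2 pred=N actual=N -> ctr[2]=0
Ev 13: PC=0 idx=0 pred=N actual=T -> ctr[0]=1
Ev 14: PC=5 idx=2 pred=N actual=T -> ctr[2]=1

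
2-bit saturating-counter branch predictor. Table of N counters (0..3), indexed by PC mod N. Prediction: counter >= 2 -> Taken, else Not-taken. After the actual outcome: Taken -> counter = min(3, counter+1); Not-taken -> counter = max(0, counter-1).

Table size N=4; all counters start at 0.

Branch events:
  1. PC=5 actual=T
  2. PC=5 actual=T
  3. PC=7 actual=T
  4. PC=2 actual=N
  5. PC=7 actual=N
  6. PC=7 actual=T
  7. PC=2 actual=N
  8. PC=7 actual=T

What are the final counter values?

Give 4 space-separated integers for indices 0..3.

Ev 1: PC=5 idx=1 pred=N actual=T -> ctr[1]=1
Ev 2: PC=5 idx=1 pred=N actual=T -> ctr[1]=2
Ev 3: PC=7 idx=3 pred=N actual=T -> ctr[3]=1
Ev 4: PC=2 idx=2 pred=N actual=N -> ctr[2]=0
Ev 5: PC=7 idx=3 pred=N actual=N -> ctr[3]=0
Ev 6: PC=7 idx=3 pred=N actual=T -> ctr[3]=1
Ev 7: PC=2 idx=2 pred=N actual=N -> ctr[2]=0
Ev 8: PC=7 idx=3 pred=N actual=T -> ctr[3]=2

Answer: 0 2 0 2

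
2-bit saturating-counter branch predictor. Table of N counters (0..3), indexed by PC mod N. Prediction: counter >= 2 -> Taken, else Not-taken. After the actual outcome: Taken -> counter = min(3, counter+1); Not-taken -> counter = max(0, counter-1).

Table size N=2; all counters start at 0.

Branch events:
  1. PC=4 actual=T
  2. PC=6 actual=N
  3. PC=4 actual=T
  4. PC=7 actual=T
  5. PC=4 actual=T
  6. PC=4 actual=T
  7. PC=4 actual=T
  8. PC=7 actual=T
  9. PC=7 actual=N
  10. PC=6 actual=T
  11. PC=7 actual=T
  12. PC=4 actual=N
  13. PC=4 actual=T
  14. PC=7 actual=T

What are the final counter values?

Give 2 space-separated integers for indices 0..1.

Answer: 3 3

Derivation:
Ev 1: PC=4 idx=0 pred=N actual=T -> ctr[0]=1
Ev 2: PC=6 idx=0 pred=N actual=N -> ctr[0]=0
Ev 3: PC=4 idx=0 pred=N actual=T -> ctr[0]=1
Ev 4: PC=7 idx=1 pred=N actual=T -> ctr[1]=1
Ev 5: PC=4 idx=0 pred=N actual=T -> ctr[0]=2
Ev 6: PC=4 idx=0 pred=T actual=T -> ctr[0]=3
Ev 7: PC=4 idx=0 pred=T actual=T -> ctr[0]=3
Ev 8: PC=7 idx=1 pred=N actual=T -> ctr[1]=2
Ev 9: PC=7 idx=1 pred=T actual=N -> ctr[1]=1
Ev 10: PC=6 idx=0 pred=T actual=T -> ctr[0]=3
Ev 11: PC=7 idx=1 pred=N actual=T -> ctr[1]=2
Ev 12: PC=4 idx=0 pred=T actual=N -> ctr[0]=2
Ev 13: PC=4 idx=0 pred=T actual=T -> ctr[0]=3
Ev 14: PC=7 idx=1 pred=T actual=T -> ctr[1]=3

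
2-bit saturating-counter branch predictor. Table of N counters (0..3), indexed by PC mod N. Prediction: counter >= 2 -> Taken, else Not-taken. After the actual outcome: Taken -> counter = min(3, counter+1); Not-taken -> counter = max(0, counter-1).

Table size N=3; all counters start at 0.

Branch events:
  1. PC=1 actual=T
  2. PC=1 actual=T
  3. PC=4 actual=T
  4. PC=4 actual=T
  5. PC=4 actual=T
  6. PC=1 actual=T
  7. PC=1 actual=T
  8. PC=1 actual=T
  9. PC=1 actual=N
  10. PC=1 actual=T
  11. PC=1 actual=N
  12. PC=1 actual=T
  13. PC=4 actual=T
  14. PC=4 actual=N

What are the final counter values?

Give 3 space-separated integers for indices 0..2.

Answer: 0 2 0

Derivation:
Ev 1: PC=1 idx=1 pred=N actual=T -> ctr[1]=1
Ev 2: PC=1 idx=1 pred=N actual=T -> ctr[1]=2
Ev 3: PC=4 idx=1 pred=T actual=T -> ctr[1]=3
Ev 4: PC=4 idx=1 pred=T actual=T -> ctr[1]=3
Ev 5: PC=4 idx=1 pred=T actual=T -> ctr[1]=3
Ev 6: PC=1 idx=1 pred=T actual=T -> ctr[1]=3
Ev 7: PC=1 idx=1 pred=T actual=T -> ctr[1]=3
Ev 8: PC=1 idx=1 pred=T actual=T -> ctr[1]=3
Ev 9: PC=1 idx=1 pred=T actual=N -> ctr[1]=2
Ev 10: PC=1 idx=1 pred=T actual=T -> ctr[1]=3
Ev 11: PC=1 idx=1 pred=T actual=N -> ctr[1]=2
Ev 12: PC=1 idx=1 pred=T actual=T -> ctr[1]=3
Ev 13: PC=4 idx=1 pred=T actual=T -> ctr[1]=3
Ev 14: PC=4 idx=1 pred=T actual=N -> ctr[1]=2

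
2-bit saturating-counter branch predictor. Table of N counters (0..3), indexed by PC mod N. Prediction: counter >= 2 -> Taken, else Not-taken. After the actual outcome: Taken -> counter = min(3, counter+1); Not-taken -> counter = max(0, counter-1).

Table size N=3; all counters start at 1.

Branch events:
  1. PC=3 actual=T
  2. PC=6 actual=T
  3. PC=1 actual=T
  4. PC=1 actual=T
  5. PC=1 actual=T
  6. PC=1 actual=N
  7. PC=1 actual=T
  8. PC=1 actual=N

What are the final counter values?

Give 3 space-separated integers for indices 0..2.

Ev 1: PC=3 idx=0 pred=N actual=T -> ctr[0]=2
Ev 2: PC=6 idx=0 pred=T actual=T -> ctr[0]=3
Ev 3: PC=1 idx=1 pred=N actual=T -> ctr[1]=2
Ev 4: PC=1 idx=1 pred=T actual=T -> ctr[1]=3
Ev 5: PC=1 idx=1 pred=T actual=T -> ctr[1]=3
Ev 6: PC=1 idx=1 pred=T actual=N -> ctr[1]=2
Ev 7: PC=1 idx=1 pred=T actual=T -> ctr[1]=3
Ev 8: PC=1 idx=1 pred=T actual=N -> ctr[1]=2

Answer: 3 2 1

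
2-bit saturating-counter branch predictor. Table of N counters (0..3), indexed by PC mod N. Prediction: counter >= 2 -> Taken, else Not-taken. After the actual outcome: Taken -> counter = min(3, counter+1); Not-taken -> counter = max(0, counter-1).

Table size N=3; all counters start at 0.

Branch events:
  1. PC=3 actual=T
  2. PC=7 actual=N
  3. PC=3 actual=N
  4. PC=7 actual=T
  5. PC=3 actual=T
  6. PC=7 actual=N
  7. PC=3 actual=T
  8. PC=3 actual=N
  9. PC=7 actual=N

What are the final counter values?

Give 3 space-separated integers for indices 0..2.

Ev 1: PC=3 idx=0 pred=N actual=T -> ctr[0]=1
Ev 2: PC=7 idx=1 pred=N actual=N -> ctr[1]=0
Ev 3: PC=3 idx=0 pred=N actual=N -> ctr[0]=0
Ev 4: PC=7 idx=1 pred=N actual=T -> ctr[1]=1
Ev 5: PC=3 idx=0 pred=N actual=T -> ctr[0]=1
Ev 6: PC=7 idx=1 pred=N actual=N -> ctr[1]=0
Ev 7: PC=3 idx=0 pred=N actual=T -> ctr[0]=2
Ev 8: PC=3 idx=0 pred=T actual=N -> ctr[0]=1
Ev 9: PC=7 idx=1 pred=N actual=N -> ctr[1]=0

Answer: 1 0 0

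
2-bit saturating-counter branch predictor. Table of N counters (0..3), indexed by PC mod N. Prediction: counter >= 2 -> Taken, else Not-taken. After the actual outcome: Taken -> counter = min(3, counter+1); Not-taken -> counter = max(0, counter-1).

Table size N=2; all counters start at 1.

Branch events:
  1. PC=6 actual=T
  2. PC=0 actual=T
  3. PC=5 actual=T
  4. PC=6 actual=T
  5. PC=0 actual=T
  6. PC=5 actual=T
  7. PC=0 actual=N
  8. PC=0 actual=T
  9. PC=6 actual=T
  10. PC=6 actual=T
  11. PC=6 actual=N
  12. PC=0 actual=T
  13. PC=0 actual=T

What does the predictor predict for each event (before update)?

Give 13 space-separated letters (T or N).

Answer: N T N T T T T T T T T T T

Derivation:
Ev 1: PC=6 idx=0 pred=N actual=T -> ctr[0]=2
Ev 2: PC=0 idx=0 pred=T actual=T -> ctr[0]=3
Ev 3: PC=5 idx=1 pred=N actual=T -> ctr[1]=2
Ev 4: PC=6 idx=0 pred=T actual=T -> ctr[0]=3
Ev 5: PC=0 idx=0 pred=T actual=T -> ctr[0]=3
Ev 6: PC=5 idx=1 pred=T actual=T -> ctr[1]=3
Ev 7: PC=0 idx=0 pred=T actual=N -> ctr[0]=2
Ev 8: PC=0 idx=0 pred=T actual=T -> ctr[0]=3
Ev 9: PC=6 idx=0 pred=T actual=T -> ctr[0]=3
Ev 10: PC=6 idx=0 pred=T actual=T -> ctr[0]=3
Ev 11: PC=6 idx=0 pred=T actual=N -> ctr[0]=2
Ev 12: PC=0 idx=0 pred=T actual=T -> ctr[0]=3
Ev 13: PC=0 idx=0 pred=T actual=T -> ctr[0]=3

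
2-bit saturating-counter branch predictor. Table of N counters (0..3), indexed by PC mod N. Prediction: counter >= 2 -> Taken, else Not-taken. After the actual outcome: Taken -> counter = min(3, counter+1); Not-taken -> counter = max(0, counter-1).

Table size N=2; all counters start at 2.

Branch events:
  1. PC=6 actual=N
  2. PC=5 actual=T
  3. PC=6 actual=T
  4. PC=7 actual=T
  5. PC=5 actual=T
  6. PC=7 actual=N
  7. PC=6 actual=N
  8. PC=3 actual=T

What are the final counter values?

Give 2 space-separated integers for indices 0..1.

Answer: 1 3

Derivation:
Ev 1: PC=6 idx=0 pred=T actual=N -> ctr[0]=1
Ev 2: PC=5 idx=1 pred=T actual=T -> ctr[1]=3
Ev 3: PC=6 idx=0 pred=N actual=T -> ctr[0]=2
Ev 4: PC=7 idx=1 pred=T actual=T -> ctr[1]=3
Ev 5: PC=5 idx=1 pred=T actual=T -> ctr[1]=3
Ev 6: PC=7 idx=1 pred=T actual=N -> ctr[1]=2
Ev 7: PC=6 idx=0 pred=T actual=N -> ctr[0]=1
Ev 8: PC=3 idx=1 pred=T actual=T -> ctr[1]=3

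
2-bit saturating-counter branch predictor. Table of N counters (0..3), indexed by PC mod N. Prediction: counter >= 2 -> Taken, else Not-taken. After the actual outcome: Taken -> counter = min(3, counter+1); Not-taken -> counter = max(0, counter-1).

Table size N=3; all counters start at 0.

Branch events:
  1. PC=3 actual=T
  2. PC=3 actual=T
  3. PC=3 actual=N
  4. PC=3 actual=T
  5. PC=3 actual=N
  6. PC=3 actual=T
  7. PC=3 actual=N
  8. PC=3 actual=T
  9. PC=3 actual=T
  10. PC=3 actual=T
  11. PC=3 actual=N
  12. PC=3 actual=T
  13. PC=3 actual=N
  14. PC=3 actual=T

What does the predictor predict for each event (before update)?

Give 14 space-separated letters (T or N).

Ev 1: PC=3 idx=0 pred=N actual=T -> ctr[0]=1
Ev 2: PC=3 idx=0 pred=N actual=T -> ctr[0]=2
Ev 3: PC=3 idx=0 pred=T actual=N -> ctr[0]=1
Ev 4: PC=3 idx=0 pred=N actual=T -> ctr[0]=2
Ev 5: PC=3 idx=0 pred=T actual=N -> ctr[0]=1
Ev 6: PC=3 idx=0 pred=N actual=T -> ctr[0]=2
Ev 7: PC=3 idx=0 pred=T actual=N -> ctr[0]=1
Ev 8: PC=3 idx=0 pred=N actual=T -> ctr[0]=2
Ev 9: PC=3 idx=0 pred=T actual=T -> ctr[0]=3
Ev 10: PC=3 idx=0 pred=T actual=T -> ctr[0]=3
Ev 11: PC=3 idx=0 pred=T actual=N -> ctr[0]=2
Ev 12: PC=3 idx=0 pred=T actual=T -> ctr[0]=3
Ev 13: PC=3 idx=0 pred=T actual=N -> ctr[0]=2
Ev 14: PC=3 idx=0 pred=T actual=T -> ctr[0]=3

Answer: N N T N T N T N T T T T T T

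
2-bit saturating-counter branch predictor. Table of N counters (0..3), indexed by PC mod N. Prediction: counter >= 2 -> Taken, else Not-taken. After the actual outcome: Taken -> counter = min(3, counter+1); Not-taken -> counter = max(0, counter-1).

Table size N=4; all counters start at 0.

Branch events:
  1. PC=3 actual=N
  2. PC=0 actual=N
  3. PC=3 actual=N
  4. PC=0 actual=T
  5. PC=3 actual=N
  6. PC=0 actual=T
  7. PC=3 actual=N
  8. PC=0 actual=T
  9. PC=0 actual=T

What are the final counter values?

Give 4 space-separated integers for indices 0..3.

Answer: 3 0 0 0

Derivation:
Ev 1: PC=3 idx=3 pred=N actual=N -> ctr[3]=0
Ev 2: PC=0 idx=0 pred=N actual=N -> ctr[0]=0
Ev 3: PC=3 idx=3 pred=N actual=N -> ctr[3]=0
Ev 4: PC=0 idx=0 pred=N actual=T -> ctr[0]=1
Ev 5: PC=3 idx=3 pred=N actual=N -> ctr[3]=0
Ev 6: PC=0 idx=0 pred=N actual=T -> ctr[0]=2
Ev 7: PC=3 idx=3 pred=N actual=N -> ctr[3]=0
Ev 8: PC=0 idx=0 pred=T actual=T -> ctr[0]=3
Ev 9: PC=0 idx=0 pred=T actual=T -> ctr[0]=3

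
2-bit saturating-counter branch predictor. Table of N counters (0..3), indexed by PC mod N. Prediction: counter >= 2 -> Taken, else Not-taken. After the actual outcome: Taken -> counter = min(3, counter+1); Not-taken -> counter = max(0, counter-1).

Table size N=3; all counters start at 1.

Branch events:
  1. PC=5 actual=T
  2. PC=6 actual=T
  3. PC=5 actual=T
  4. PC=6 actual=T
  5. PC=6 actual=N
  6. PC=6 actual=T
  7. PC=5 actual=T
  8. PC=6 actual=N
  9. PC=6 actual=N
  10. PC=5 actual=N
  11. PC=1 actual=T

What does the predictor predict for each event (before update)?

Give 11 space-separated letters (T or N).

Answer: N N T T T T T T T T N

Derivation:
Ev 1: PC=5 idx=2 pred=N actual=T -> ctr[2]=2
Ev 2: PC=6 idx=0 pred=N actual=T -> ctr[0]=2
Ev 3: PC=5 idx=2 pred=T actual=T -> ctr[2]=3
Ev 4: PC=6 idx=0 pred=T actual=T -> ctr[0]=3
Ev 5: PC=6 idx=0 pred=T actual=N -> ctr[0]=2
Ev 6: PC=6 idx=0 pred=T actual=T -> ctr[0]=3
Ev 7: PC=5 idx=2 pred=T actual=T -> ctr[2]=3
Ev 8: PC=6 idx=0 pred=T actual=N -> ctr[0]=2
Ev 9: PC=6 idx=0 pred=T actual=N -> ctr[0]=1
Ev 10: PC=5 idx=2 pred=T actual=N -> ctr[2]=2
Ev 11: PC=1 idx=1 pred=N actual=T -> ctr[1]=2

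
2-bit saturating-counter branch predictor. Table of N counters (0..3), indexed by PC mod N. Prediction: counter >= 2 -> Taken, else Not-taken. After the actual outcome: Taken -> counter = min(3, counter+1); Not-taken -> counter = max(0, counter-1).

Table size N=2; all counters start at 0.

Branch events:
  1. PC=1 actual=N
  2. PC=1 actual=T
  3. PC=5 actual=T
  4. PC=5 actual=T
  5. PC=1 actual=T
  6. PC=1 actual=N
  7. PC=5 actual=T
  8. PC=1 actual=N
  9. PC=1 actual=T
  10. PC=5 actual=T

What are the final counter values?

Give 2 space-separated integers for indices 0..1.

Ev 1: PC=1 idx=1 pred=N actual=N -> ctr[1]=0
Ev 2: PC=1 idx=1 pred=N actual=T -> ctr[1]=1
Ev 3: PC=5 idx=1 pred=N actual=T -> ctr[1]=2
Ev 4: PC=5 idx=1 pred=T actual=T -> ctr[1]=3
Ev 5: PC=1 idx=1 pred=T actual=T -> ctr[1]=3
Ev 6: PC=1 idx=1 pred=T actual=N -> ctr[1]=2
Ev 7: PC=5 idx=1 pred=T actual=T -> ctr[1]=3
Ev 8: PC=1 idx=1 pred=T actual=N -> ctr[1]=2
Ev 9: PC=1 idx=1 pred=T actual=T -> ctr[1]=3
Ev 10: PC=5 idx=1 pred=T actual=T -> ctr[1]=3

Answer: 0 3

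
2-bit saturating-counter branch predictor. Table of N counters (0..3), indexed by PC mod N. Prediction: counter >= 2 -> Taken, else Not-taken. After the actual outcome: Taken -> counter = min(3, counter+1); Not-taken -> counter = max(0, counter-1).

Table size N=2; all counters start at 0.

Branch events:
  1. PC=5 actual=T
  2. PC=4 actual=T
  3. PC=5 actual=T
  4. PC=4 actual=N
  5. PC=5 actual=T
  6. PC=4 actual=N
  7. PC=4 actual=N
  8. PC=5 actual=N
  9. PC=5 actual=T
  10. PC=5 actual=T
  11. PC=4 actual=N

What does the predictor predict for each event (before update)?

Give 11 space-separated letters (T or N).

Answer: N N N N T N N T T T N

Derivation:
Ev 1: PC=5 idx=1 pred=N actual=T -> ctr[1]=1
Ev 2: PC=4 idx=0 pred=N actual=T -> ctr[0]=1
Ev 3: PC=5 idx=1 pred=N actual=T -> ctr[1]=2
Ev 4: PC=4 idx=0 pred=N actual=N -> ctr[0]=0
Ev 5: PC=5 idx=1 pred=T actual=T -> ctr[1]=3
Ev 6: PC=4 idx=0 pred=N actual=N -> ctr[0]=0
Ev 7: PC=4 idx=0 pred=N actual=N -> ctr[0]=0
Ev 8: PC=5 idx=1 pred=T actual=N -> ctr[1]=2
Ev 9: PC=5 idx=1 pred=T actual=T -> ctr[1]=3
Ev 10: PC=5 idx=1 pred=T actual=T -> ctr[1]=3
Ev 11: PC=4 idx=0 pred=N actual=N -> ctr[0]=0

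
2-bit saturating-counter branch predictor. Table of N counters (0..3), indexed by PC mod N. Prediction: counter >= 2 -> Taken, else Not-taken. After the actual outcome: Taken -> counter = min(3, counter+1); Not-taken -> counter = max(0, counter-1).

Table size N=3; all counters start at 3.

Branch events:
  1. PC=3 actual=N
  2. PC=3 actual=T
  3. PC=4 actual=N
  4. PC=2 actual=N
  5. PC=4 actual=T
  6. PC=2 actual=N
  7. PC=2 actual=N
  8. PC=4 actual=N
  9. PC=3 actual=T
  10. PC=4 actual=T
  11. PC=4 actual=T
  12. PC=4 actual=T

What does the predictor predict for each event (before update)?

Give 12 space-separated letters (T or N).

Ev 1: PC=3 idx=0 pred=T actual=N -> ctr[0]=2
Ev 2: PC=3 idx=0 pred=T actual=T -> ctr[0]=3
Ev 3: PC=4 idx=1 pred=T actual=N -> ctr[1]=2
Ev 4: PC=2 idx=2 pred=T actual=N -> ctr[2]=2
Ev 5: PC=4 idx=1 pred=T actual=T -> ctr[1]=3
Ev 6: PC=2 idx=2 pred=T actual=N -> ctr[2]=1
Ev 7: PC=2 idx=2 pred=N actual=N -> ctr[2]=0
Ev 8: PC=4 idx=1 pred=T actual=N -> ctr[1]=2
Ev 9: PC=3 idx=0 pred=T actual=T -> ctr[0]=3
Ev 10: PC=4 idx=1 pred=T actual=T -> ctr[1]=3
Ev 11: PC=4 idx=1 pred=T actual=T -> ctr[1]=3
Ev 12: PC=4 idx=1 pred=T actual=T -> ctr[1]=3

Answer: T T T T T T N T T T T T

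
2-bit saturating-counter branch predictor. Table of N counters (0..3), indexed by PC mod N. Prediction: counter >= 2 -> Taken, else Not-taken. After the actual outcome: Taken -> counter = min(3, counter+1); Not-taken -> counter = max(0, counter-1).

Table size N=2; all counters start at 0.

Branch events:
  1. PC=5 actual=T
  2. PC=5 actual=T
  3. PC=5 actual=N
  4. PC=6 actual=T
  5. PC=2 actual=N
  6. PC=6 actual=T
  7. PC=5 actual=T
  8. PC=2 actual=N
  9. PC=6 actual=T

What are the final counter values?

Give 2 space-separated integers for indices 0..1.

Answer: 1 2

Derivation:
Ev 1: PC=5 idx=1 pred=N actual=T -> ctr[1]=1
Ev 2: PC=5 idx=1 pred=N actual=T -> ctr[1]=2
Ev 3: PC=5 idx=1 pred=T actual=N -> ctr[1]=1
Ev 4: PC=6 idx=0 pred=N actual=T -> ctr[0]=1
Ev 5: PC=2 idx=0 pred=N actual=N -> ctr[0]=0
Ev 6: PC=6 idx=0 pred=N actual=T -> ctr[0]=1
Ev 7: PC=5 idx=1 pred=N actual=T -> ctr[1]=2
Ev 8: PC=2 idx=0 pred=N actual=N -> ctr[0]=0
Ev 9: PC=6 idx=0 pred=N actual=T -> ctr[0]=1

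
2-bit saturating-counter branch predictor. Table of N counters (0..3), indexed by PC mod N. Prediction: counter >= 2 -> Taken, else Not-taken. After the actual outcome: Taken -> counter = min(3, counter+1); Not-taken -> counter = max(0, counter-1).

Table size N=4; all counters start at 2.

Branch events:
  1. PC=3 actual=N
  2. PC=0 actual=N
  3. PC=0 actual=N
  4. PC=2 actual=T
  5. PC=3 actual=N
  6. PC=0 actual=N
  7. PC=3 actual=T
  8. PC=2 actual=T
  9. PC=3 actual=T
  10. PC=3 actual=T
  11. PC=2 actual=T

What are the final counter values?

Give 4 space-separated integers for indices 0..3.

Answer: 0 2 3 3

Derivation:
Ev 1: PC=3 idx=3 pred=T actual=N -> ctr[3]=1
Ev 2: PC=0 idx=0 pred=T actual=N -> ctr[0]=1
Ev 3: PC=0 idx=0 pred=N actual=N -> ctr[0]=0
Ev 4: PC=2 idx=2 pred=T actual=T -> ctr[2]=3
Ev 5: PC=3 idx=3 pred=N actual=N -> ctr[3]=0
Ev 6: PC=0 idx=0 pred=N actual=N -> ctr[0]=0
Ev 7: PC=3 idx=3 pred=N actual=T -> ctr[3]=1
Ev 8: PC=2 idx=2 pred=T actual=T -> ctr[2]=3
Ev 9: PC=3 idx=3 pred=N actual=T -> ctr[3]=2
Ev 10: PC=3 idx=3 pred=T actual=T -> ctr[3]=3
Ev 11: PC=2 idx=2 pred=T actual=T -> ctr[2]=3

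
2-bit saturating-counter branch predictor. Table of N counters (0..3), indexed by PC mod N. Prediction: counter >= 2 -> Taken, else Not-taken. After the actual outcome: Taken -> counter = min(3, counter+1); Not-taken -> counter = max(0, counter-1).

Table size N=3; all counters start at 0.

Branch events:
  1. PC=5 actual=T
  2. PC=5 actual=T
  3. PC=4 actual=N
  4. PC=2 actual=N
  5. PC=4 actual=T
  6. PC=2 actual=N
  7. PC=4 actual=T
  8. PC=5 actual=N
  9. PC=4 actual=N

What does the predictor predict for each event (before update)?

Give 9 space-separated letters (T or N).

Answer: N N N T N N N N T

Derivation:
Ev 1: PC=5 idx=2 pred=N actual=T -> ctr[2]=1
Ev 2: PC=5 idx=2 pred=N actual=T -> ctr[2]=2
Ev 3: PC=4 idx=1 pred=N actual=N -> ctr[1]=0
Ev 4: PC=2 idx=2 pred=T actual=N -> ctr[2]=1
Ev 5: PC=4 idx=1 pred=N actual=T -> ctr[1]=1
Ev 6: PC=2 idx=2 pred=N actual=N -> ctr[2]=0
Ev 7: PC=4 idx=1 pred=N actual=T -> ctr[1]=2
Ev 8: PC=5 idx=2 pred=N actual=N -> ctr[2]=0
Ev 9: PC=4 idx=1 pred=T actual=N -> ctr[1]=1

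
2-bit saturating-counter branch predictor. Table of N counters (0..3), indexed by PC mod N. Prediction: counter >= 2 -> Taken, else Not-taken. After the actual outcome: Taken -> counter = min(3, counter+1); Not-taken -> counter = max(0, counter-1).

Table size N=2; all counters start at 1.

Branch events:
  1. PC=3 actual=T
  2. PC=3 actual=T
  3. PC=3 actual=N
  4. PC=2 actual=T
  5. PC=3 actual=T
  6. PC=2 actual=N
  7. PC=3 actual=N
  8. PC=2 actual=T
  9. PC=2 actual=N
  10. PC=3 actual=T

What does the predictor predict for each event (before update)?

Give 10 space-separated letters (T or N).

Ev 1: PC=3 idx=1 pred=N actual=T -> ctr[1]=2
Ev 2: PC=3 idx=1 pred=T actual=T -> ctr[1]=3
Ev 3: PC=3 idx=1 pred=T actual=N -> ctr[1]=2
Ev 4: PC=2 idx=0 pred=N actual=T -> ctr[0]=2
Ev 5: PC=3 idx=1 pred=T actual=T -> ctr[1]=3
Ev 6: PC=2 idx=0 pred=T actual=N -> ctr[0]=1
Ev 7: PC=3 idx=1 pred=T actual=N -> ctr[1]=2
Ev 8: PC=2 idx=0 pred=N actual=T -> ctr[0]=2
Ev 9: PC=2 idx=0 pred=T actual=N -> ctr[0]=1
Ev 10: PC=3 idx=1 pred=T actual=T -> ctr[1]=3

Answer: N T T N T T T N T T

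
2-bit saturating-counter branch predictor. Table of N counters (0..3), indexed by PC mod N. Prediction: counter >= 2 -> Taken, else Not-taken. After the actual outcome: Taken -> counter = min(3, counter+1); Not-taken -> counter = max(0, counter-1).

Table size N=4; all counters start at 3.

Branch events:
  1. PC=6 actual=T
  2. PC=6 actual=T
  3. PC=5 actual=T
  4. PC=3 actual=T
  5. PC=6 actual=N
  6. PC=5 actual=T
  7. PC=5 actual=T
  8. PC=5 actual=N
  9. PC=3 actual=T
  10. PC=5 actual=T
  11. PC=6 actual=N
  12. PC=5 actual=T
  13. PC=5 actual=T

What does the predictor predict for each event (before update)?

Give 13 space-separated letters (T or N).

Answer: T T T T T T T T T T T T T

Derivation:
Ev 1: PC=6 idx=2 pred=T actual=T -> ctr[2]=3
Ev 2: PC=6 idx=2 pred=T actual=T -> ctr[2]=3
Ev 3: PC=5 idx=1 pred=T actual=T -> ctr[1]=3
Ev 4: PC=3 idx=3 pred=T actual=T -> ctr[3]=3
Ev 5: PC=6 idx=2 pred=T actual=N -> ctr[2]=2
Ev 6: PC=5 idx=1 pred=T actual=T -> ctr[1]=3
Ev 7: PC=5 idx=1 pred=T actual=T -> ctr[1]=3
Ev 8: PC=5 idx=1 pred=T actual=N -> ctr[1]=2
Ev 9: PC=3 idx=3 pred=T actual=T -> ctr[3]=3
Ev 10: PC=5 idx=1 pred=T actual=T -> ctr[1]=3
Ev 11: PC=6 idx=2 pred=T actual=N -> ctr[2]=1
Ev 12: PC=5 idx=1 pred=T actual=T -> ctr[1]=3
Ev 13: PC=5 idx=1 pred=T actual=T -> ctr[1]=3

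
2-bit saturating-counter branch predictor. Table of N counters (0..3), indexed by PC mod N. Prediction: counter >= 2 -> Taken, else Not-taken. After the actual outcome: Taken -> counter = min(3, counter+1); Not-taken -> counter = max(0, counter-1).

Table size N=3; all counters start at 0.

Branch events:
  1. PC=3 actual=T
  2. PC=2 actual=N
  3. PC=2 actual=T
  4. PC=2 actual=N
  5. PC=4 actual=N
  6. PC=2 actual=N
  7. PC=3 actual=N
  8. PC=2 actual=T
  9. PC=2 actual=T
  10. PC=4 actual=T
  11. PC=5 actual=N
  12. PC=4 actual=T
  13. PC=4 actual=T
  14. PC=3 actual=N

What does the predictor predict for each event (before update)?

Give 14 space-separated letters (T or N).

Answer: N N N N N N N N N N T N T N

Derivation:
Ev 1: PC=3 idx=0 pred=N actual=T -> ctr[0]=1
Ev 2: PC=2 idx=2 pred=N actual=N -> ctr[2]=0
Ev 3: PC=2 idx=2 pred=N actual=T -> ctr[2]=1
Ev 4: PC=2 idx=2 pred=N actual=N -> ctr[2]=0
Ev 5: PC=4 idx=1 pred=N actual=N -> ctr[1]=0
Ev 6: PC=2 idx=2 pred=N actual=N -> ctr[2]=0
Ev 7: PC=3 idx=0 pred=N actual=N -> ctr[0]=0
Ev 8: PC=2 idx=2 pred=N actual=T -> ctr[2]=1
Ev 9: PC=2 idx=2 pred=N actual=T -> ctr[2]=2
Ev 10: PC=4 idx=1 pred=N actual=T -> ctr[1]=1
Ev 11: PC=5 idx=2 pred=T actual=N -> ctr[2]=1
Ev 12: PC=4 idx=1 pred=N actual=T -> ctr[1]=2
Ev 13: PC=4 idx=1 pred=T actual=T -> ctr[1]=3
Ev 14: PC=3 idx=0 pred=N actual=N -> ctr[0]=0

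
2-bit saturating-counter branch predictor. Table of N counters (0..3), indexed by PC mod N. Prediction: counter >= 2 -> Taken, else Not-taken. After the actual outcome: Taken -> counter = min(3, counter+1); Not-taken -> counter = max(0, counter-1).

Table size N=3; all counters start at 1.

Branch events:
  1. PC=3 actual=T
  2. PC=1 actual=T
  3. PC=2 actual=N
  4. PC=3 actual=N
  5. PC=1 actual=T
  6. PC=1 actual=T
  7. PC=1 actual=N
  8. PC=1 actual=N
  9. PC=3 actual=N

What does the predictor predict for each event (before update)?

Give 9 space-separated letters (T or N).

Answer: N N N T T T T T N

Derivation:
Ev 1: PC=3 idx=0 pred=N actual=T -> ctr[0]=2
Ev 2: PC=1 idx=1 pred=N actual=T -> ctr[1]=2
Ev 3: PC=2 idx=2 pred=N actual=N -> ctr[2]=0
Ev 4: PC=3 idx=0 pred=T actual=N -> ctr[0]=1
Ev 5: PC=1 idx=1 pred=T actual=T -> ctr[1]=3
Ev 6: PC=1 idx=1 pred=T actual=T -> ctr[1]=3
Ev 7: PC=1 idx=1 pred=T actual=N -> ctr[1]=2
Ev 8: PC=1 idx=1 pred=T actual=N -> ctr[1]=1
Ev 9: PC=3 idx=0 pred=N actual=N -> ctr[0]=0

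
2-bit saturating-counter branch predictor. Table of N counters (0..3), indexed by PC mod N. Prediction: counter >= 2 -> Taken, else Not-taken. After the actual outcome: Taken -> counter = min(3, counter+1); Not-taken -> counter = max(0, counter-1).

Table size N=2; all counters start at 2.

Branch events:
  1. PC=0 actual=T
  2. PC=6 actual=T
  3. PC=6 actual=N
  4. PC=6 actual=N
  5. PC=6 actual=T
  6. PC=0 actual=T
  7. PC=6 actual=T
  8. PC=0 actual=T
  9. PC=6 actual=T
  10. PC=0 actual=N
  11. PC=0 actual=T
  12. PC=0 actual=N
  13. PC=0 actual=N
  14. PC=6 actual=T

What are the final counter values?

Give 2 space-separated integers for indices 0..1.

Ev 1: PC=0 idx=0 pred=T actual=T -> ctr[0]=3
Ev 2: PC=6 idx=0 pred=T actual=T -> ctr[0]=3
Ev 3: PC=6 idx=0 pred=T actual=N -> ctr[0]=2
Ev 4: PC=6 idx=0 pred=T actual=N -> ctr[0]=1
Ev 5: PC=6 idx=0 pred=N actual=T -> ctr[0]=2
Ev 6: PC=0 idx=0 pred=T actual=T -> ctr[0]=3
Ev 7: PC=6 idx=0 pred=T actual=T -> ctr[0]=3
Ev 8: PC=0 idx=0 pred=T actual=T -> ctr[0]=3
Ev 9: PC=6 idx=0 pred=T actual=T -> ctr[0]=3
Ev 10: PC=0 idx=0 pred=T actual=N -> ctr[0]=2
Ev 11: PC=0 idx=0 pred=T actual=T -> ctr[0]=3
Ev 12: PC=0 idx=0 pred=T actual=N -> ctr[0]=2
Ev 13: PC=0 idx=0 pred=T actual=N -> ctr[0]=1
Ev 14: PC=6 idx=0 pred=N actual=T -> ctr[0]=2

Answer: 2 2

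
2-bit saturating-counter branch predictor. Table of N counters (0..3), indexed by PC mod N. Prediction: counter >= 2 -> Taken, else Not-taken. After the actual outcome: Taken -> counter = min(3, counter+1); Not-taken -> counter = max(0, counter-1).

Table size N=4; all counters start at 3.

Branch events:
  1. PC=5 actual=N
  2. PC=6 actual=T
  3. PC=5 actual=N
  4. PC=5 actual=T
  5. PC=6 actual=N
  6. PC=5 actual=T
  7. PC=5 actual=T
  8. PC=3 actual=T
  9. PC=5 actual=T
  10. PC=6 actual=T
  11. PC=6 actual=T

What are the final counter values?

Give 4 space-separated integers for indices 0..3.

Answer: 3 3 3 3

Derivation:
Ev 1: PC=5 idx=1 pred=T actual=N -> ctr[1]=2
Ev 2: PC=6 idx=2 pred=T actual=T -> ctr[2]=3
Ev 3: PC=5 idx=1 pred=T actual=N -> ctr[1]=1
Ev 4: PC=5 idx=1 pred=N actual=T -> ctr[1]=2
Ev 5: PC=6 idx=2 pred=T actual=N -> ctr[2]=2
Ev 6: PC=5 idx=1 pred=T actual=T -> ctr[1]=3
Ev 7: PC=5 idx=1 pred=T actual=T -> ctr[1]=3
Ev 8: PC=3 idx=3 pred=T actual=T -> ctr[3]=3
Ev 9: PC=5 idx=1 pred=T actual=T -> ctr[1]=3
Ev 10: PC=6 idx=2 pred=T actual=T -> ctr[2]=3
Ev 11: PC=6 idx=2 pred=T actual=T -> ctr[2]=3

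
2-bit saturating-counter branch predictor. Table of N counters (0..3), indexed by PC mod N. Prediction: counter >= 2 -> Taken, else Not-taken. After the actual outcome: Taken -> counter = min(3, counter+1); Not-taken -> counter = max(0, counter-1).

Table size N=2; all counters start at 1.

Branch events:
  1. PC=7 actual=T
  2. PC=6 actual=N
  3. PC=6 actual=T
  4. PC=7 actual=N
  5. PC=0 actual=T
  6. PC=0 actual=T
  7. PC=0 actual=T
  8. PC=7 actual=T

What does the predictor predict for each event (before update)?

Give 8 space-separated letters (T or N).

Ev 1: PC=7 idx=1 pred=N actual=T -> ctr[1]=2
Ev 2: PC=6 idx=0 pred=N actual=N -> ctr[0]=0
Ev 3: PC=6 idx=0 pred=N actual=T -> ctr[0]=1
Ev 4: PC=7 idx=1 pred=T actual=N -> ctr[1]=1
Ev 5: PC=0 idx=0 pred=N actual=T -> ctr[0]=2
Ev 6: PC=0 idx=0 pred=T actual=T -> ctr[0]=3
Ev 7: PC=0 idx=0 pred=T actual=T -> ctr[0]=3
Ev 8: PC=7 idx=1 pred=N actual=T -> ctr[1]=2

Answer: N N N T N T T N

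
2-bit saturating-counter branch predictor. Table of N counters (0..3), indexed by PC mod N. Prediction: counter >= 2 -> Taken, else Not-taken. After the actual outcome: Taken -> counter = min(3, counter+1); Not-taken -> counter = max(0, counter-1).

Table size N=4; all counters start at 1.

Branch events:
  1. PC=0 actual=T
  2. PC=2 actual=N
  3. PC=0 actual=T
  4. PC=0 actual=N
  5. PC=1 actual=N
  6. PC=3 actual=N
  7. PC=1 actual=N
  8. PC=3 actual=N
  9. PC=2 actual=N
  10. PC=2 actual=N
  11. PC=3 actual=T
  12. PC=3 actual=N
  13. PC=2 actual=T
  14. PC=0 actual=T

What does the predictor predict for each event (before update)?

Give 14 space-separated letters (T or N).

Ev 1: PC=0 idx=0 pred=N actual=T -> ctr[0]=2
Ev 2: PC=2 idx=2 pred=N actual=N -> ctr[2]=0
Ev 3: PC=0 idx=0 pred=T actual=T -> ctr[0]=3
Ev 4: PC=0 idx=0 pred=T actual=N -> ctr[0]=2
Ev 5: PC=1 idx=1 pred=N actual=N -> ctr[1]=0
Ev 6: PC=3 idx=3 pred=N actual=N -> ctr[3]=0
Ev 7: PC=1 idx=1 pred=N actual=N -> ctr[1]=0
Ev 8: PC=3 idx=3 pred=N actual=N -> ctr[3]=0
Ev 9: PC=2 idx=2 pred=N actual=N -> ctr[2]=0
Ev 10: PC=2 idx=2 pred=N actual=N -> ctr[2]=0
Ev 11: PC=3 idx=3 pred=N actual=T -> ctr[3]=1
Ev 12: PC=3 idx=3 pred=N actual=N -> ctr[3]=0
Ev 13: PC=2 idx=2 pred=N actual=T -> ctr[2]=1
Ev 14: PC=0 idx=0 pred=T actual=T -> ctr[0]=3

Answer: N N T T N N N N N N N N N T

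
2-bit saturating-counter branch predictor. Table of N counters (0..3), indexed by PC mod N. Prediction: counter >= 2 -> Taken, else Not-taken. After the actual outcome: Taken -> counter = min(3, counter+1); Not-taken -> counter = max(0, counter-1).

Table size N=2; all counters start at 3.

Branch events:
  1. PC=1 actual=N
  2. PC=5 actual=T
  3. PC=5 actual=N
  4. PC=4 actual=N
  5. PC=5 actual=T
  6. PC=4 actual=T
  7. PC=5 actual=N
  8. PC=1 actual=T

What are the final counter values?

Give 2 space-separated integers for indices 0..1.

Answer: 3 3

Derivation:
Ev 1: PC=1 idx=1 pred=T actual=N -> ctr[1]=2
Ev 2: PC=5 idx=1 pred=T actual=T -> ctr[1]=3
Ev 3: PC=5 idx=1 pred=T actual=N -> ctr[1]=2
Ev 4: PC=4 idx=0 pred=T actual=N -> ctr[0]=2
Ev 5: PC=5 idx=1 pred=T actual=T -> ctr[1]=3
Ev 6: PC=4 idx=0 pred=T actual=T -> ctr[0]=3
Ev 7: PC=5 idx=1 pred=T actual=N -> ctr[1]=2
Ev 8: PC=1 idx=1 pred=T actual=T -> ctr[1]=3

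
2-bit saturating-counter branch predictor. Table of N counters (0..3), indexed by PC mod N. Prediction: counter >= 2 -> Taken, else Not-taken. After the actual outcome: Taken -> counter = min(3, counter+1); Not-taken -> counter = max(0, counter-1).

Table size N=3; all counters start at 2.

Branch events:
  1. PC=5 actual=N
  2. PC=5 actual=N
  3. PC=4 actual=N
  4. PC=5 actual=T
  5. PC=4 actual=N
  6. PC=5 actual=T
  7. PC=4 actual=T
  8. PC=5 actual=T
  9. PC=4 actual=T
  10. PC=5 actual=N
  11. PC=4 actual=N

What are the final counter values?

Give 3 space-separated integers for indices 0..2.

Ev 1: PC=5 idx=2 pred=T actual=N -> ctr[2]=1
Ev 2: PC=5 idx=2 pred=N actual=N -> ctr[2]=0
Ev 3: PC=4 idx=1 pred=T actual=N -> ctr[1]=1
Ev 4: PC=5 idx=2 pred=N actual=T -> ctr[2]=1
Ev 5: PC=4 idx=1 pred=N actual=N -> ctr[1]=0
Ev 6: PC=5 idx=2 pred=N actual=T -> ctr[2]=2
Ev 7: PC=4 idx=1 pred=N actual=T -> ctr[1]=1
Ev 8: PC=5 idx=2 pred=T actual=T -> ctr[2]=3
Ev 9: PC=4 idx=1 pred=N actual=T -> ctr[1]=2
Ev 10: PC=5 idx=2 pred=T actual=N -> ctr[2]=2
Ev 11: PC=4 idx=1 pred=T actual=N -> ctr[1]=1

Answer: 2 1 2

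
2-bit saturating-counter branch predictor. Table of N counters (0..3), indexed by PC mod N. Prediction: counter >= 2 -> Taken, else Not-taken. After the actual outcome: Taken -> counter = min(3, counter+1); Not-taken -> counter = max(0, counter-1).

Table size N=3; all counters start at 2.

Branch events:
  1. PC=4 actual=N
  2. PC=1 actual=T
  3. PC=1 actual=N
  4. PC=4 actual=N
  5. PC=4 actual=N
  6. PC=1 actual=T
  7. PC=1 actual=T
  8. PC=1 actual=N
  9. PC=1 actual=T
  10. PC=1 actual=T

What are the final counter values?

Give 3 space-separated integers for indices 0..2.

Answer: 2 3 2

Derivation:
Ev 1: PC=4 idx=1 pred=T actual=N -> ctr[1]=1
Ev 2: PC=1 idx=1 pred=N actual=T -> ctr[1]=2
Ev 3: PC=1 idx=1 pred=T actual=N -> ctr[1]=1
Ev 4: PC=4 idx=1 pred=N actual=N -> ctr[1]=0
Ev 5: PC=4 idx=1 pred=N actual=N -> ctr[1]=0
Ev 6: PC=1 idx=1 pred=N actual=T -> ctr[1]=1
Ev 7: PC=1 idx=1 pred=N actual=T -> ctr[1]=2
Ev 8: PC=1 idx=1 pred=T actual=N -> ctr[1]=1
Ev 9: PC=1 idx=1 pred=N actual=T -> ctr[1]=2
Ev 10: PC=1 idx=1 pred=T actual=T -> ctr[1]=3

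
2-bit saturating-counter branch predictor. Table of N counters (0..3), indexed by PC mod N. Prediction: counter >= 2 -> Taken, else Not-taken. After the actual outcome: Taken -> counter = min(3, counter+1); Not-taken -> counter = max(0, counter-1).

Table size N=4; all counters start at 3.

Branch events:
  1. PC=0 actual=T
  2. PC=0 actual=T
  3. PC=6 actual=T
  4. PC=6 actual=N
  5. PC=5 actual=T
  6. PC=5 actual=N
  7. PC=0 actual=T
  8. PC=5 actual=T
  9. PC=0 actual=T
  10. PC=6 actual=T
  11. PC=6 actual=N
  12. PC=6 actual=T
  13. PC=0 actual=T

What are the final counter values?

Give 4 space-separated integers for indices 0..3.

Answer: 3 3 3 3

Derivation:
Ev 1: PC=0 idx=0 pred=T actual=T -> ctr[0]=3
Ev 2: PC=0 idx=0 pred=T actual=T -> ctr[0]=3
Ev 3: PC=6 idx=2 pred=T actual=T -> ctr[2]=3
Ev 4: PC=6 idx=2 pred=T actual=N -> ctr[2]=2
Ev 5: PC=5 idx=1 pred=T actual=T -> ctr[1]=3
Ev 6: PC=5 idx=1 pred=T actual=N -> ctr[1]=2
Ev 7: PC=0 idx=0 pred=T actual=T -> ctr[0]=3
Ev 8: PC=5 idx=1 pred=T actual=T -> ctr[1]=3
Ev 9: PC=0 idx=0 pred=T actual=T -> ctr[0]=3
Ev 10: PC=6 idx=2 pred=T actual=T -> ctr[2]=3
Ev 11: PC=6 idx=2 pred=T actual=N -> ctr[2]=2
Ev 12: PC=6 idx=2 pred=T actual=T -> ctr[2]=3
Ev 13: PC=0 idx=0 pred=T actual=T -> ctr[0]=3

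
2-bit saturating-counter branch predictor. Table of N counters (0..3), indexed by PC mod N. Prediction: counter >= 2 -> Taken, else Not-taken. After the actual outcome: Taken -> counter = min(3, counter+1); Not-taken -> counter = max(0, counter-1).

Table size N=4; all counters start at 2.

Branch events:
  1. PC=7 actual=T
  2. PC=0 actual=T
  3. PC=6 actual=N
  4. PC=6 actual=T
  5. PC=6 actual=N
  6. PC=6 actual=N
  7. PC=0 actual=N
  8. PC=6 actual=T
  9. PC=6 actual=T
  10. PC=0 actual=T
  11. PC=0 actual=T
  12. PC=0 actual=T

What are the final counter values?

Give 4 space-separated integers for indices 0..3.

Ev 1: PC=7 idx=3 pred=T actual=T -> ctr[3]=3
Ev 2: PC=0 idx=0 pred=T actual=T -> ctr[0]=3
Ev 3: PC=6 idx=2 pred=T actual=N -> ctr[2]=1
Ev 4: PC=6 idx=2 pred=N actual=T -> ctr[2]=2
Ev 5: PC=6 idx=2 pred=T actual=N -> ctr[2]=1
Ev 6: PC=6 idx=2 pred=N actual=N -> ctr[2]=0
Ev 7: PC=0 idx=0 pred=T actual=N -> ctr[0]=2
Ev 8: PC=6 idx=2 pred=N actual=T -> ctr[2]=1
Ev 9: PC=6 idx=2 pred=N actual=T -> ctr[2]=2
Ev 10: PC=0 idx=0 pred=T actual=T -> ctr[0]=3
Ev 11: PC=0 idx=0 pred=T actual=T -> ctr[0]=3
Ev 12: PC=0 idx=0 pred=T actual=T -> ctr[0]=3

Answer: 3 2 2 3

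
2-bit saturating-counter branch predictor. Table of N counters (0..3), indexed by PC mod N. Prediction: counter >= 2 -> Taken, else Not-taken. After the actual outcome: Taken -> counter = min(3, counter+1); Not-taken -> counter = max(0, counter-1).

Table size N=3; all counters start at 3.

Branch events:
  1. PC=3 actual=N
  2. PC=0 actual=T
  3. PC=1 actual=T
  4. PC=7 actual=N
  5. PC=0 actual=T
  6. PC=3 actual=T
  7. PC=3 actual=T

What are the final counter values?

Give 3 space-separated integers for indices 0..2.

Answer: 3 2 3

Derivation:
Ev 1: PC=3 idx=0 pred=T actual=N -> ctr[0]=2
Ev 2: PC=0 idx=0 pred=T actual=T -> ctr[0]=3
Ev 3: PC=1 idx=1 pred=T actual=T -> ctr[1]=3
Ev 4: PC=7 idx=1 pred=T actual=N -> ctr[1]=2
Ev 5: PC=0 idx=0 pred=T actual=T -> ctr[0]=3
Ev 6: PC=3 idx=0 pred=T actual=T -> ctr[0]=3
Ev 7: PC=3 idx=0 pred=T actual=T -> ctr[0]=3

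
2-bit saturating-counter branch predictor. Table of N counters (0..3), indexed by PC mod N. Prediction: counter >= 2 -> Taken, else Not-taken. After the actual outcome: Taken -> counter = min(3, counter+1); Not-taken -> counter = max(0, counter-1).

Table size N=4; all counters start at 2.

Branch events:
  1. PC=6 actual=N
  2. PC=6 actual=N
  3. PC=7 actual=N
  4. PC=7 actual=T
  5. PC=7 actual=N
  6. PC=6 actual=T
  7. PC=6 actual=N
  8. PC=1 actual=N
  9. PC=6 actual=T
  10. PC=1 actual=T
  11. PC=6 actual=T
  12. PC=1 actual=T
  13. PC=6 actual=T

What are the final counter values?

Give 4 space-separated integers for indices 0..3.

Ev 1: PC=6 idx=2 pred=T actual=N -> ctr[2]=1
Ev 2: PC=6 idx=2 pred=N actual=N -> ctr[2]=0
Ev 3: PC=7 idx=3 pred=T actual=N -> ctr[3]=1
Ev 4: PC=7 idx=3 pred=N actual=T -> ctr[3]=2
Ev 5: PC=7 idx=3 pred=T actual=N -> ctr[3]=1
Ev 6: PC=6 idx=2 pred=N actual=T -> ctr[2]=1
Ev 7: PC=6 idx=2 pred=N actual=N -> ctr[2]=0
Ev 8: PC=1 idx=1 pred=T actual=N -> ctr[1]=1
Ev 9: PC=6 idx=2 pred=N actual=T -> ctr[2]=1
Ev 10: PC=1 idx=1 pred=N actual=T -> ctr[1]=2
Ev 11: PC=6 idx=2 pred=N actual=T -> ctr[2]=2
Ev 12: PC=1 idx=1 pred=T actual=T -> ctr[1]=3
Ev 13: PC=6 idx=2 pred=T actual=T -> ctr[2]=3

Answer: 2 3 3 1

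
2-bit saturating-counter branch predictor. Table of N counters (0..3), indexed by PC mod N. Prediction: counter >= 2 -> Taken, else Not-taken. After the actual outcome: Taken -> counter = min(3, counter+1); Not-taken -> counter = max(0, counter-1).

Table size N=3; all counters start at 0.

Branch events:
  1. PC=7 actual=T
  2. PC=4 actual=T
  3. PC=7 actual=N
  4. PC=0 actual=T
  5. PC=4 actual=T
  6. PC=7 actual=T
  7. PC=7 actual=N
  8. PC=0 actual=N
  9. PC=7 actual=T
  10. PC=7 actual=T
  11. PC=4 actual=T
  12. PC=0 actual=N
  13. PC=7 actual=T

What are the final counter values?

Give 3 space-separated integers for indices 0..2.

Ev 1: PC=7 idx=1 pred=N actual=T -> ctr[1]=1
Ev 2: PC=4 idx=1 pred=N actual=T -> ctr[1]=2
Ev 3: PC=7 idx=1 pred=T actual=N -> ctr[1]=1
Ev 4: PC=0 idx=0 pred=N actual=T -> ctr[0]=1
Ev 5: PC=4 idx=1 pred=N actual=T -> ctr[1]=2
Ev 6: PC=7 idx=1 pred=T actual=T -> ctr[1]=3
Ev 7: PC=7 idx=1 pred=T actual=N -> ctr[1]=2
Ev 8: PC=0 idx=0 pred=N actual=N -> ctr[0]=0
Ev 9: PC=7 idx=1 pred=T actual=T -> ctr[1]=3
Ev 10: PC=7 idx=1 pred=T actual=T -> ctr[1]=3
Ev 11: PC=4 idx=1 pred=T actual=T -> ctr[1]=3
Ev 12: PC=0 idx=0 pred=N actual=N -> ctr[0]=0
Ev 13: PC=7 idx=1 pred=T actual=T -> ctr[1]=3

Answer: 0 3 0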